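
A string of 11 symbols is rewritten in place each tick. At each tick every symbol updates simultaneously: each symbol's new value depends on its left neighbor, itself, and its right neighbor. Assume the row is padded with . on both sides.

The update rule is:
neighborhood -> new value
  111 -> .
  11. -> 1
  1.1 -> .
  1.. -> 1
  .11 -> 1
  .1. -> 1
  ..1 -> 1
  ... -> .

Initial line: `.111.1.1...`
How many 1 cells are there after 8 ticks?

11.1.1.11..
11.1.1.111.
11.1.1.1.11
11.1.1.1.11  (fixed point — unchanged through tick 8)
count of 1: 7

7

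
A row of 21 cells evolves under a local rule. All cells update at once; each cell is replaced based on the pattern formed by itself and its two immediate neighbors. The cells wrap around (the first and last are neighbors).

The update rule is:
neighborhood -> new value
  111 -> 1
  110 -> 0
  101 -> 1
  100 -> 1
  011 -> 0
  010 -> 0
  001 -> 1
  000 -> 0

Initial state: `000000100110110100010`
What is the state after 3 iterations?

000001011001001010101
100010100110110101010
010101011001001010101

010101011001001010101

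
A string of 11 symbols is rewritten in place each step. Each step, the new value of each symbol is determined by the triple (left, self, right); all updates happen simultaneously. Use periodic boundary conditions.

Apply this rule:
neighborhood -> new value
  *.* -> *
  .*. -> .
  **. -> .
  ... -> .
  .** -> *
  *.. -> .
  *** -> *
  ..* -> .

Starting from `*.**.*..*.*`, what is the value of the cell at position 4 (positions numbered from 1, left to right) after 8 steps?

.

.**.*....**
**.*.....*.
*.*.......*
.*........*
*..........
...........
...........  (fixed point — unchanged through step 8)
position 4 holds .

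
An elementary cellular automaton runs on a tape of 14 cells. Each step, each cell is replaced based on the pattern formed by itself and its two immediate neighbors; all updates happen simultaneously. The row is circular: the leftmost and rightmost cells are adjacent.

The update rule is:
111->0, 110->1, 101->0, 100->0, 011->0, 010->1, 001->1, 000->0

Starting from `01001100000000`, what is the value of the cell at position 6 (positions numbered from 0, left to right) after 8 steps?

step 1: 11010100000000
step 2: 01010100000001
step 3: 01010100000011
step 4: 01010100000101
step 5: 01010100001101
step 6: 01010100010101
step 7: 01010100110101
step 8: 01010101010101
position 6 holds 0

0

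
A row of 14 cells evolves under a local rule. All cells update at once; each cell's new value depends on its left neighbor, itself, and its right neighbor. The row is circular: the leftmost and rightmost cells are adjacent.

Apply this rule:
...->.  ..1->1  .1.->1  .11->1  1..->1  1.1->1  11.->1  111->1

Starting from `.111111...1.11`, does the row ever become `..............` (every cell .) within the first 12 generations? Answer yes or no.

11111111.11111
11111111111111
11111111111111  (fixed point — unchanged through generation 12)
generation 12 is 11111111111111, still not uniform .

no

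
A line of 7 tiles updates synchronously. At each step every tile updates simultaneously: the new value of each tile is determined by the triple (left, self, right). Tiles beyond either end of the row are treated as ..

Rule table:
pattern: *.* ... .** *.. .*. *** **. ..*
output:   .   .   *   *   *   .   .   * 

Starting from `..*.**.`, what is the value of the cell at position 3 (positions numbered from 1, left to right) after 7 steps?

*

.**.*.*
**..*.*
*.***.*
*.*...*
*.**.**
*.*..*.
*.*****
position 3 holds *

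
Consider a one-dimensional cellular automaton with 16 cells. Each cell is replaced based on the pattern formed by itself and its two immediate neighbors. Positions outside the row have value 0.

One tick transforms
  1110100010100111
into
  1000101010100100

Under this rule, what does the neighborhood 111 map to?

0

At position 1 the neighborhood is 111; the next row has 0 there.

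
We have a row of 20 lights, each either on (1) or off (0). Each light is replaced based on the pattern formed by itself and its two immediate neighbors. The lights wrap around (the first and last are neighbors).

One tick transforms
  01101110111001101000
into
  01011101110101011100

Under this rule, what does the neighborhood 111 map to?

At position 5 the neighborhood is 111; the next row has 1 there.

1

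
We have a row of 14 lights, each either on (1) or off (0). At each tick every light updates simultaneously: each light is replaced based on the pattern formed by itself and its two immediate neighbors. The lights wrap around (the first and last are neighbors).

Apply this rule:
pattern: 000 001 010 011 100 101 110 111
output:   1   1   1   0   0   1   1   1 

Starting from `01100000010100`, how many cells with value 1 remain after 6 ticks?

10101111111101
11110111111110
01111011111111
10111101111111
11011110111111
11101111011111
count of 1: 12

12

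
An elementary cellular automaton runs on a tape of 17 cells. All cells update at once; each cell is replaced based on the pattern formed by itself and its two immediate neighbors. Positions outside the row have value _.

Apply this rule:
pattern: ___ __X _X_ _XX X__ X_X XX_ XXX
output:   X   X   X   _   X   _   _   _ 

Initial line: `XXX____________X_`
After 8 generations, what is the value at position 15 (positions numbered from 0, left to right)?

generation 1: ___XXXXXXXXXXXXXX
generation 2: XXX______________
generation 3: ___XXXXXXXXXXXXXX  (repeats generation 1; period 2)
generation 8: XXX______________
position 15 holds _

_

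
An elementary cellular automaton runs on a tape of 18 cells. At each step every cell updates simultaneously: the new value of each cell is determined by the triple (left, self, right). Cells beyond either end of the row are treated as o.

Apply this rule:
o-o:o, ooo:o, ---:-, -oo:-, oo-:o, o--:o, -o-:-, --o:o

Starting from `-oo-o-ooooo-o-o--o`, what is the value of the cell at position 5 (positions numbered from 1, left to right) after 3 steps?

o

o-oo-o-ooooo-o-oo-
oo-oo-o-ooooo-o-oo
ooo-oo-o-ooooo-o-o
position 5 holds o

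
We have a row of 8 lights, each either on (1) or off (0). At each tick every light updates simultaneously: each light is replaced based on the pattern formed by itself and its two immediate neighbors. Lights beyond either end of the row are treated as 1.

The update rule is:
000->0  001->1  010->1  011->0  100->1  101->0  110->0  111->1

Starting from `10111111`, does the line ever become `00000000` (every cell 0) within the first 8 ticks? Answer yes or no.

tick 1: 00011111
tick 2: 10101111
tick 3: 00100111
tick 4: 11111011
tick 5: 11110001
tick 6: 11101010
tick 7: 11001010
tick 8: 10111010
tick 8 is 10111010, still not uniform 0

no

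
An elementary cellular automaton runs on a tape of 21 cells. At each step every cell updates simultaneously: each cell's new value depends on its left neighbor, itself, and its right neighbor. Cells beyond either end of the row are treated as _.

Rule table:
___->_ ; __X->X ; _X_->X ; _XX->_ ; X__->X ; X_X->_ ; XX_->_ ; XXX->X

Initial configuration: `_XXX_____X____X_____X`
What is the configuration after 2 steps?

X_X_X___XXX__XXX___XX
X_X_XX_X_X_XX_X_X_X__

X_X_XX_X_X_XX_X_X_X__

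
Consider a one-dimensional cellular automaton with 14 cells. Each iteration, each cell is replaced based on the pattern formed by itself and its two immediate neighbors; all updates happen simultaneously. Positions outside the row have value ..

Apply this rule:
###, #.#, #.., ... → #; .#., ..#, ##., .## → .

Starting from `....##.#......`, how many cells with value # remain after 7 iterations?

6

###...#.######
.#.##..#.####.
..#..#..#.##.#
#..#..#..#..#.
.#..#..#..#..#
..#..#..#..#..
#..#..#..#..##
count of #: 6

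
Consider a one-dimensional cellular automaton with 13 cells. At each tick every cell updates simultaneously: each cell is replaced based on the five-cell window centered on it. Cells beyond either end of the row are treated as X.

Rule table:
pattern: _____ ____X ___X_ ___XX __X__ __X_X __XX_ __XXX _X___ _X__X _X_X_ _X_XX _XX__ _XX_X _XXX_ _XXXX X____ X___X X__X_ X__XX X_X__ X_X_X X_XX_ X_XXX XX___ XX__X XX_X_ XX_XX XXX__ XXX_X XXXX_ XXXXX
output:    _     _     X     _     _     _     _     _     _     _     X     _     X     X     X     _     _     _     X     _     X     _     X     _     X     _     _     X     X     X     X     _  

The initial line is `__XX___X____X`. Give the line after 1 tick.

___XX_X______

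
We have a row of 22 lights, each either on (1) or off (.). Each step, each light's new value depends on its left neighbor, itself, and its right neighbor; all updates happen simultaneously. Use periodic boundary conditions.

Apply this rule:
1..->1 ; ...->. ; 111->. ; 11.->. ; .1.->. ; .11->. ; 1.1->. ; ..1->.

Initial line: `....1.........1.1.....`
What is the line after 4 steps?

........1...........1.

.....1...........1....
......1...........1...
.......1...........1..
........1...........1.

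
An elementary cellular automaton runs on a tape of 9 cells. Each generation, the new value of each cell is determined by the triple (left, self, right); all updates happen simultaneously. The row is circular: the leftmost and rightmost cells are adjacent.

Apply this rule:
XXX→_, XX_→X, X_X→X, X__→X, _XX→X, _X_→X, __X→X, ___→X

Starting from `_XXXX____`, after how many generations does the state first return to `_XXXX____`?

2

XX__XXXXX
_XXXX____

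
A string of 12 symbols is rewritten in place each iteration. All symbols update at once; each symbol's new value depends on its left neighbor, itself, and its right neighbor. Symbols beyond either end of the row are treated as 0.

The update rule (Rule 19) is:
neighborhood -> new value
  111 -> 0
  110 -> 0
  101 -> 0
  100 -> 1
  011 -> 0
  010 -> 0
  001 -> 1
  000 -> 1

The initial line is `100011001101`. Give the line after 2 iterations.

011100110000
100011001111

100011001111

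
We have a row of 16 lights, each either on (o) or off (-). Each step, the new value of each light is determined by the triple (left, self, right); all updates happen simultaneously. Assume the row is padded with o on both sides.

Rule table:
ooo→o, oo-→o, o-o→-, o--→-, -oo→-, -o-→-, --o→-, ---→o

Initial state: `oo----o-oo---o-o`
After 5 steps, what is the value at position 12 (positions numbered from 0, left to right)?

-

oo-oo----o-o----
oo--o-oo-----oo-
oo-----o-ooo--o-
oo-ooo----oo----
oo--oo-oo--o-oo-
position 12 holds -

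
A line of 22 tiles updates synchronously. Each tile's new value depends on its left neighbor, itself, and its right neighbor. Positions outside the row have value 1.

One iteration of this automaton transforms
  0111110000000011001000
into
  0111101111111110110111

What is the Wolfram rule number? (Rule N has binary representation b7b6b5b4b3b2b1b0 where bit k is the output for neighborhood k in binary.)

position 2: 111 → 1  (bit 7 = 1)
position 5: 110 → 0  (bit 6 = 0)
position 0: 101 → 0  (bit 5 = 0)
position 6: 100 → 1  (bit 4 = 1)
position 1: 011 → 1  (bit 3 = 1)
position 18: 010 → 0  (bit 2 = 0)
position 13: 001 → 1  (bit 1 = 1)
position 7: 000 → 1  (bit 0 = 1)
bits b7..b0 = 10011011 = 155

155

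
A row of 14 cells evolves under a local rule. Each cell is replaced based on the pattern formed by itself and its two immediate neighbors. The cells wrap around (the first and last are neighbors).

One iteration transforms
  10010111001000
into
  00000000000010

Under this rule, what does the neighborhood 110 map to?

At position 7 the neighborhood is 110; the next row has 0 there.

0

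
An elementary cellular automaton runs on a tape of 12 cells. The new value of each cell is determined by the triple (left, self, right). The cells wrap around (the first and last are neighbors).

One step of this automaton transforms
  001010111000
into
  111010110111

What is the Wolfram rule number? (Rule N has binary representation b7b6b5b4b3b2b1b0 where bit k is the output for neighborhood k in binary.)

position 7: 111 → 1  (bit 7 = 1)
position 8: 110 → 0  (bit 6 = 0)
position 3: 101 → 0  (bit 5 = 0)
position 9: 100 → 1  (bit 4 = 1)
position 6: 011 → 1  (bit 3 = 1)
position 2: 010 → 1  (bit 2 = 1)
position 1: 001 → 1  (bit 1 = 1)
position 0: 000 → 1  (bit 0 = 1)
bits b7..b0 = 10011111 = 159

159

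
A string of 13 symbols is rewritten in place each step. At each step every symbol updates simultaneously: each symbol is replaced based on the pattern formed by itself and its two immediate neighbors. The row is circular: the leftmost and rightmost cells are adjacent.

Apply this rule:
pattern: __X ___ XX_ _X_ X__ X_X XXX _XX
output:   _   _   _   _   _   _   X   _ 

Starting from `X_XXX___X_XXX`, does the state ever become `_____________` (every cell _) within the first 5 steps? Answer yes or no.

yes

___X_______XX
_____________
all cells are _ at step 2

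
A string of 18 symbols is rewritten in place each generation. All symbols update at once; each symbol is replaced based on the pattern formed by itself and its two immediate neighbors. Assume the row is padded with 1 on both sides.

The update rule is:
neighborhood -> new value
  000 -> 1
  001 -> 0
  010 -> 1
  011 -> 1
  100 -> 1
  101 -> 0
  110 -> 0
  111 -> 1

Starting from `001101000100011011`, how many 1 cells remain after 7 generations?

101001110111010011
001101100110011011
101001010101010011
001101010101011011
101001010101010011  (repeats generation 3; period 2)
generation 7: 101001010101010011
count of 1: 9

9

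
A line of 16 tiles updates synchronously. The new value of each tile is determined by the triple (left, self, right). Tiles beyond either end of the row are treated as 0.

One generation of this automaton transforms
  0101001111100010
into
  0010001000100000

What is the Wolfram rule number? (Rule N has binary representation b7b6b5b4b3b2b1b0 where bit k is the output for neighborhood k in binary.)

104

position 7: 111 → 0  (bit 7 = 0)
position 10: 110 → 1  (bit 6 = 1)
position 2: 101 → 1  (bit 5 = 1)
position 4: 100 → 0  (bit 4 = 0)
position 6: 011 → 1  (bit 3 = 1)
position 1: 010 → 0  (bit 2 = 0)
position 0: 001 → 0  (bit 1 = 0)
position 12: 000 → 0  (bit 0 = 0)
bits b7..b0 = 01101000 = 104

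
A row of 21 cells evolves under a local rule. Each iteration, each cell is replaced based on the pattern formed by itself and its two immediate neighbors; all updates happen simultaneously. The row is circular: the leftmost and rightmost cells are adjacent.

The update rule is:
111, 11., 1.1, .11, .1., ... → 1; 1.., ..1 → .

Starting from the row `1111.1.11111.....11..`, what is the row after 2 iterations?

iteration 1: 111111111111.111.11..
iteration 2: 1111111111111111111..

1111111111111111111..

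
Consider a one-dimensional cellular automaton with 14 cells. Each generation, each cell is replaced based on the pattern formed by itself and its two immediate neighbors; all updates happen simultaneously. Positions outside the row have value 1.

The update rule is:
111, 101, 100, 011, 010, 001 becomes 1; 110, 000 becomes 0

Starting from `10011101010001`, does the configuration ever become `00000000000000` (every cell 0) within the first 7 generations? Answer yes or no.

01111011111011
11110111110111
11101111101111
11011111011111
10111110111111
01111101111111
11111011111111
generation 7 is 11111011111111, still not uniform 0

no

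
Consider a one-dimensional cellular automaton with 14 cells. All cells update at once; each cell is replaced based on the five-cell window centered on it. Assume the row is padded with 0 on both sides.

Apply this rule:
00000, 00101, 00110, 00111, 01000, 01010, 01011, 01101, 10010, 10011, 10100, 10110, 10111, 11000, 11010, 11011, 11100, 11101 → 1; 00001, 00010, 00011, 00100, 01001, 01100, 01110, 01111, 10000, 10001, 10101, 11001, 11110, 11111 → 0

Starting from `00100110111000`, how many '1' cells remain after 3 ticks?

00001111101101
11001000111111
10010100100001
count of 1: 5

5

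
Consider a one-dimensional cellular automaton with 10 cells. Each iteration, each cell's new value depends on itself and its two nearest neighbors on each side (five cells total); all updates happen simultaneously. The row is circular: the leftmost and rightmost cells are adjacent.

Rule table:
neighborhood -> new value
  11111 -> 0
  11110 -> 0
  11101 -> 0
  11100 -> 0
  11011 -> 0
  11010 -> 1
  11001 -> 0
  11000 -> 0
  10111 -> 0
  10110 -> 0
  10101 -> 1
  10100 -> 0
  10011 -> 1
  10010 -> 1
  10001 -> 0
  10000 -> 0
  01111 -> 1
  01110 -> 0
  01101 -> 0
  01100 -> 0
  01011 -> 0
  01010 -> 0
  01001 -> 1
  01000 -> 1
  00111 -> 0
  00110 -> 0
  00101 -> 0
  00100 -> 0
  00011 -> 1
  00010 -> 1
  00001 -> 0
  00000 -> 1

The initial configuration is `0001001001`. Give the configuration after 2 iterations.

iteration 1: 1010110110
iteration 2: 1010000001

1010000001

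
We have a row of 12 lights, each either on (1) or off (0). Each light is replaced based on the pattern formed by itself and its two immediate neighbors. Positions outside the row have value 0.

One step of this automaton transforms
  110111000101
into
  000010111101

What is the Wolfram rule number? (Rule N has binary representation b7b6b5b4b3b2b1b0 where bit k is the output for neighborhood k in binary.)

151

position 4: 111 → 1  (bit 7 = 1)
position 1: 110 → 0  (bit 6 = 0)
position 2: 101 → 0  (bit 5 = 0)
position 6: 100 → 1  (bit 4 = 1)
position 0: 011 → 0  (bit 3 = 0)
position 9: 010 → 1  (bit 2 = 1)
position 8: 001 → 1  (bit 1 = 1)
position 7: 000 → 1  (bit 0 = 1)
bits b7..b0 = 10010111 = 151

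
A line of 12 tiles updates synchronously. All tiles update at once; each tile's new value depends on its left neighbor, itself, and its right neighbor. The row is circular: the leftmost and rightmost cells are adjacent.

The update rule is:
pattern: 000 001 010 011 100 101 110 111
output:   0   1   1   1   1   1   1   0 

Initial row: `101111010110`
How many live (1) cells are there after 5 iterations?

4

iteration 1: 111001111111
iteration 2: 001111000000
iteration 3: 011001100000
iteration 4: 111111110000
iteration 5: 100000011001
count of 1: 4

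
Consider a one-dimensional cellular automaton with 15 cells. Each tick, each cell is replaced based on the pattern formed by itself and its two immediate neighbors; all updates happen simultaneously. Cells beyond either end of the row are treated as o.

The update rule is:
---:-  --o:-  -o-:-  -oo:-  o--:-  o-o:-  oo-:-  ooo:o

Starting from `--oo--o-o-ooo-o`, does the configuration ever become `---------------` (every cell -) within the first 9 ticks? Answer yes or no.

-----------o---
---------------
all cells are - at tick 2

yes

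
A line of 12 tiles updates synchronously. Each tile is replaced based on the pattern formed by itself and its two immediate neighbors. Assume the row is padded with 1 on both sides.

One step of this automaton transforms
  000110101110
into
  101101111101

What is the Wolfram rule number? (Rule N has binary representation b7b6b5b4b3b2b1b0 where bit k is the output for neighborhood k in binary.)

190

position 9: 111 → 1  (bit 7 = 1)
position 4: 110 → 0  (bit 6 = 0)
position 5: 101 → 1  (bit 5 = 1)
position 0: 100 → 1  (bit 4 = 1)
position 3: 011 → 1  (bit 3 = 1)
position 6: 010 → 1  (bit 2 = 1)
position 2: 001 → 1  (bit 1 = 1)
position 1: 000 → 0  (bit 0 = 0)
bits b7..b0 = 10111110 = 190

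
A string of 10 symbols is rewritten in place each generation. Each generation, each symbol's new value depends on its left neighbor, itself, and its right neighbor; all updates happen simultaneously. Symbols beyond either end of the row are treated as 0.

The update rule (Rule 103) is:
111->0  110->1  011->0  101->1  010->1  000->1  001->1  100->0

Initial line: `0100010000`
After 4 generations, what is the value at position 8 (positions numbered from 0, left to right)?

1101110111
0110011001
1010101011
1111111101
position 8 holds 0

0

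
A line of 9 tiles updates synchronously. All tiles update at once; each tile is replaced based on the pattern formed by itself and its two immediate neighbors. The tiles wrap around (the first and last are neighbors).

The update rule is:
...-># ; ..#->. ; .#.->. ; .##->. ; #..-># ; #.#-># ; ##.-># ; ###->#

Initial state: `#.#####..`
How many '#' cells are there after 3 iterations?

6

.#.#####.
..#.#####
#..#.####
count of #: 6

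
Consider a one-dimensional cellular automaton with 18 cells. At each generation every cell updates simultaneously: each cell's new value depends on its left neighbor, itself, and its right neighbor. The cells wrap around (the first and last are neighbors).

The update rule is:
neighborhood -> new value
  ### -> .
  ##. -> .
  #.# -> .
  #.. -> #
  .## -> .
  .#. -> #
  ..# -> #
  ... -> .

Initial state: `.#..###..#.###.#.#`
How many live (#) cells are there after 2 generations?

6

.###...###.....#.#
....#.#...#...##.#
count of #: 6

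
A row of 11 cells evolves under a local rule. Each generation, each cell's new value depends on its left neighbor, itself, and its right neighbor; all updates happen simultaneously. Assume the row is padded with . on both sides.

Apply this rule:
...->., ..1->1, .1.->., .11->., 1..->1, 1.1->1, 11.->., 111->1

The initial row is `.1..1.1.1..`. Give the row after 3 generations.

1.11.1.1.1.

1.11.1.1.1.
.1..1.1.1.1
1.11.1.1.1.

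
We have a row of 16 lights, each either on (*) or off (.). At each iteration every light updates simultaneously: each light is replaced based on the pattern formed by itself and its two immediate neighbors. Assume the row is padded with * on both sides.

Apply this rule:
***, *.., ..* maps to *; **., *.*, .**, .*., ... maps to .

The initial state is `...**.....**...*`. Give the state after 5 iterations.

*.*..*...*..*.*.
...**.*.*.**....
*.*.........*..*
...*.......*.**.
*.*.*.....*.....

*.*.*.....*.....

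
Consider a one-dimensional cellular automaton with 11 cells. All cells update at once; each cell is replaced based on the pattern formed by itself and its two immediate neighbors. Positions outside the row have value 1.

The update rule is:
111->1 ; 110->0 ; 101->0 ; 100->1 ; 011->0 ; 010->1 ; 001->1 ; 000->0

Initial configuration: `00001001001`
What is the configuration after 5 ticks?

10011111110
01101111100
00000111011
10001010001
01011011010

01011011010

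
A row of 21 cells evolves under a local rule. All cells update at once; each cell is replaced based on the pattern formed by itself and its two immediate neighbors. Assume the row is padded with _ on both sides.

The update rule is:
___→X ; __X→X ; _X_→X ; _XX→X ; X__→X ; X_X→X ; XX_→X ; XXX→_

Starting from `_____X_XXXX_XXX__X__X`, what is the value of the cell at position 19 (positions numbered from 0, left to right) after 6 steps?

XXXXXXXX__XXX_XXXXXXX
X______XXXX_XXX_____X
XXXXXXXX__XXX_XXXXXXX  (repeats step 1; period 2)
step 6: X______XXXX_XXX_____X
position 19 holds _

_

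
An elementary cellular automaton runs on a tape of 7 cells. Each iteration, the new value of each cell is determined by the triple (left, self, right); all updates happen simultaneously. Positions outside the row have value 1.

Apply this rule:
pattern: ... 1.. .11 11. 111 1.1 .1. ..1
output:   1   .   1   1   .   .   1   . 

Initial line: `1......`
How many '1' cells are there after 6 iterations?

1.1111.
1.1..1.
1.1..1.  (fixed point — unchanged through iteration 6)
count of 1: 3

3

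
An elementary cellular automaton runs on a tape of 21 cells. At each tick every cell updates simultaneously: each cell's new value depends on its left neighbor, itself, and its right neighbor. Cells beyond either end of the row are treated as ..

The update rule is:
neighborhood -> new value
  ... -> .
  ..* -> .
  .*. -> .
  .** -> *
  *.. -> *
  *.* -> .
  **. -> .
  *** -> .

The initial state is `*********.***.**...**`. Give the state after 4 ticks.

*.........*...*.*..*.
.*.........*.....*..*
..*.........*.....*..
...*.........*.....*.

...*.........*.....*.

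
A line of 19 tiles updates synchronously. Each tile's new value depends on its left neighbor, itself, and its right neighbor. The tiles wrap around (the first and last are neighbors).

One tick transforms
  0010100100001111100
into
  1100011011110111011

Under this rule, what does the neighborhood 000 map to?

At position 0 the neighborhood is 000; the next row has 1 there.

1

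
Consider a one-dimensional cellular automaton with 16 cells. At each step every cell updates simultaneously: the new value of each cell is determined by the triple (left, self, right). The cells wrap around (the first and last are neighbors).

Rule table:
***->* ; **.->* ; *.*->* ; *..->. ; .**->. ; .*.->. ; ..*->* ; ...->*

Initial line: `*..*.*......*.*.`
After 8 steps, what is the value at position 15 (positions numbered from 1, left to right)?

..*.*..*****.*.*
.*.*..*.*****.*.
*.*..*.*.*****..
.*..*.*.*.****.*
*..*.*.*.*.****.
..*.*.*.*.*.****
.*.*.*.*.*.*.***
*.*.*.*.*.*.*.**
position 15 holds *

*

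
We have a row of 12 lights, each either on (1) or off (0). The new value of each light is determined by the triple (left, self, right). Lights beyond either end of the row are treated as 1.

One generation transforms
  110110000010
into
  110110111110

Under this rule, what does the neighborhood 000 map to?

At position 6 the neighborhood is 000; the next row has 1 there.

1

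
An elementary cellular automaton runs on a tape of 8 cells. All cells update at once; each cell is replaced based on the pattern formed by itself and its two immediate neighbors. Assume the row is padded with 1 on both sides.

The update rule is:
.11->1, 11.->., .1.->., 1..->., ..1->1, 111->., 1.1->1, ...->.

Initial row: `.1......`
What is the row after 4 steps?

....11.1

1......1
......11
.....11.
....11.1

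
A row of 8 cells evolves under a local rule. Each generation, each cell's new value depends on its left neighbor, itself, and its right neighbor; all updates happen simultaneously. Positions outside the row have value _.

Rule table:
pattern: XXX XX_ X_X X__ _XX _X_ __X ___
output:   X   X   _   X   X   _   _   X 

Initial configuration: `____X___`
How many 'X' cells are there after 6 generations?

XXX__XXX
XXXX_XXX
XXXX_XXX  (fixed point — unchanged through generation 6)
count of X: 7

7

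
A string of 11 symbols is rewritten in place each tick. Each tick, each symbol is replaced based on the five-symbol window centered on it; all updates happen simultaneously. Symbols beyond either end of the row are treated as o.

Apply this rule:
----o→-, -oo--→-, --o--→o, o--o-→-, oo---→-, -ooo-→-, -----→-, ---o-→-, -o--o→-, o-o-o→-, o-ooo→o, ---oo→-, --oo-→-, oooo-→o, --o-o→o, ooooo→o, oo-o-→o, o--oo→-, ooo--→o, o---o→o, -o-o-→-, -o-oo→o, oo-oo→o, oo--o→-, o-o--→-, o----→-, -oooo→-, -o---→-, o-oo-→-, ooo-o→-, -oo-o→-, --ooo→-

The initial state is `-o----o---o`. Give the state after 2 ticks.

o-----o----

tick 1: o-----o-o--
tick 2: o-----o----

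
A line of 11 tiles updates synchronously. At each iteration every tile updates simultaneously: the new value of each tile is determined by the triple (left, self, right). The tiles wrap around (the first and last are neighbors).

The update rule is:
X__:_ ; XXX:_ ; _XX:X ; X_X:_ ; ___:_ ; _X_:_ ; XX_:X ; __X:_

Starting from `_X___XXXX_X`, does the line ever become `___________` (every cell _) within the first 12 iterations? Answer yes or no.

_____X__X__
___________
all cells are _ at iteration 2

yes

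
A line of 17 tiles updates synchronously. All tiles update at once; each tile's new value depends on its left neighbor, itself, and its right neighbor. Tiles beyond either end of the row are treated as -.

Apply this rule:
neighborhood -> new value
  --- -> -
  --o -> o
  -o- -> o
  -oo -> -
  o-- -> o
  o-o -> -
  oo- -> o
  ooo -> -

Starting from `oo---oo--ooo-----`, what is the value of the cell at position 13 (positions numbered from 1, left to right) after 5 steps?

o

step 1: -oo-o-ooo--oo----
step 2: o-o-o---ooo-oo---
step 3: o-o-oo-o--o--oo--
step 4: o-o--o-oooooo-oo-
step 5: o-oooo------o--oo
position 13 holds o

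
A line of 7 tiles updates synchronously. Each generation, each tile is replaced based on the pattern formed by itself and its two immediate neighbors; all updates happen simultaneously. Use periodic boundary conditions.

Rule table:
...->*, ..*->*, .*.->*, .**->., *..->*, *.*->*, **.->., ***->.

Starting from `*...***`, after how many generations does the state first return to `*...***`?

.***...
*...***

2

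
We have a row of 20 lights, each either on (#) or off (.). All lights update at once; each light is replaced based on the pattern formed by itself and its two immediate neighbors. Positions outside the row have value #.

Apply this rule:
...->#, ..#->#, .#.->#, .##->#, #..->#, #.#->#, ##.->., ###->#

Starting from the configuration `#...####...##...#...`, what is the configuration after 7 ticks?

#.####.#############

tick 1: .######.####.#######
tick 2: ######.####.########
tick 3: #####.####.#########
tick 4: ####.####.##########
tick 5: ###.####.###########
tick 6: ##.####.############
tick 7: #.####.#############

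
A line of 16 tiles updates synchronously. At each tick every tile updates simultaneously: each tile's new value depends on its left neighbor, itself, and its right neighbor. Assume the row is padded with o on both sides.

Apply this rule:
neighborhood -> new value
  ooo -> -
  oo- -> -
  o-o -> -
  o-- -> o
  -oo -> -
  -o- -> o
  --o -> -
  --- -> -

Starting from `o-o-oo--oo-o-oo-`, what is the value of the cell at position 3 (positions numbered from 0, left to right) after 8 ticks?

--o---o----o----
o-oo--oo---oo---
----o---o----o--
o---oo--oo---oo-
-o----o---o-----
-oo---oo--oo----
---o----o---o---
o--oo---oo--oo--
position 3 holds o

o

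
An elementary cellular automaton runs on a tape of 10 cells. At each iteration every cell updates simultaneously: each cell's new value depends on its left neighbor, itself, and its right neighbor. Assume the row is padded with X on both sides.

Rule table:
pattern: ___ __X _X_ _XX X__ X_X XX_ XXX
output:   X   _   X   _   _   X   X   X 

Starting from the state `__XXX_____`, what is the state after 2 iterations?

iteration 1: ___XX_XXX_
iteration 2: _X__XX_XXX

_X__XX_XXX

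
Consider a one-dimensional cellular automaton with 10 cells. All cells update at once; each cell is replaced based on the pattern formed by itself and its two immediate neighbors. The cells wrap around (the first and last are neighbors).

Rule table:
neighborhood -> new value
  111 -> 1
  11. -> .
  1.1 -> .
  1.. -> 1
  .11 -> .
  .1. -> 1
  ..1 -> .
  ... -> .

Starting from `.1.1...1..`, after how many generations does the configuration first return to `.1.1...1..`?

10

.1.11..11.
.1...1...1
.11..11..1
...1...1.1
1..11..1.1
.1...1.1..
.11..1.11.
...1.1...1
1..1.11..1
.1.1...1..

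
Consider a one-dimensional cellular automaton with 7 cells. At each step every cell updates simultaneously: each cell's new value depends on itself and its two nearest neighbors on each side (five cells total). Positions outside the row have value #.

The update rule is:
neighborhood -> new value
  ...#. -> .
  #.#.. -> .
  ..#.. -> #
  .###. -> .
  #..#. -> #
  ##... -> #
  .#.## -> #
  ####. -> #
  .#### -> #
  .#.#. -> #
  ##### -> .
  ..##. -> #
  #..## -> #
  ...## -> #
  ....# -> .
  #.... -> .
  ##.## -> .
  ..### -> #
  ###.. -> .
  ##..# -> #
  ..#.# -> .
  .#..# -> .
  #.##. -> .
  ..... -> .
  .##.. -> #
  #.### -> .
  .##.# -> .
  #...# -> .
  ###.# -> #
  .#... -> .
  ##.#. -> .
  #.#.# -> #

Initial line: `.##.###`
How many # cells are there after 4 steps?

step 1: .....#.
step 2: #.....#
step 3: .#...##
step 4: ....###
count of #: 3

3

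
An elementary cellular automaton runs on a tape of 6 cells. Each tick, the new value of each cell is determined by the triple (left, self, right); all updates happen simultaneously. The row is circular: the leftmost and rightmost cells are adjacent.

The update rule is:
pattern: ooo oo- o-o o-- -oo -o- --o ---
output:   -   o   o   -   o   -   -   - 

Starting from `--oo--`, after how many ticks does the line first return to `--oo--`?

--oo--

1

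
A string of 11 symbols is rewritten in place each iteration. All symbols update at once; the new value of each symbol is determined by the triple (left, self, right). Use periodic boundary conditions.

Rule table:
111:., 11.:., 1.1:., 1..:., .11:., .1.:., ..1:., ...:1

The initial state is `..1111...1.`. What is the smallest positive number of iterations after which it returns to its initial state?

2

1......1...
..1111...1.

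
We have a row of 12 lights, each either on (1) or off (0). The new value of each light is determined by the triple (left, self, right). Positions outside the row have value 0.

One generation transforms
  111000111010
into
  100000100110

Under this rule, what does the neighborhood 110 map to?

0

At position 2 the neighborhood is 110; the next row has 0 there.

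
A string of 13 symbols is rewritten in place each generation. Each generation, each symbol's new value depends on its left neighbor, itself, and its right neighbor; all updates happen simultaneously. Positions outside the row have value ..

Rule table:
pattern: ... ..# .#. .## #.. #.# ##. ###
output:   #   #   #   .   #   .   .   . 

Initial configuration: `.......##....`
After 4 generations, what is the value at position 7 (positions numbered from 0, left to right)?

#######..####
.......##....  (repeats generation 0; period 2)
generation 4: .......##....
position 7 holds #

#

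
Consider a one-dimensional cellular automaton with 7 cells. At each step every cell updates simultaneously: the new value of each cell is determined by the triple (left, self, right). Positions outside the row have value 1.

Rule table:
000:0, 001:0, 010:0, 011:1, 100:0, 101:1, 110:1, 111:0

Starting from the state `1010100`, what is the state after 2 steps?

0110000

1101000
0110000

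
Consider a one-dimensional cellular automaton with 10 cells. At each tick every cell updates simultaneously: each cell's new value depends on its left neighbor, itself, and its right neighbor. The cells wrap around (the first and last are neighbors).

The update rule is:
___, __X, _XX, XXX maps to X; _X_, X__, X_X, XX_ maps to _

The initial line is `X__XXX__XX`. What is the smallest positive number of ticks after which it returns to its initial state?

__XXX__XXX
_XXX__XXX_
XXX__XXX__
XX__XXX__X
X__XXX__XX

5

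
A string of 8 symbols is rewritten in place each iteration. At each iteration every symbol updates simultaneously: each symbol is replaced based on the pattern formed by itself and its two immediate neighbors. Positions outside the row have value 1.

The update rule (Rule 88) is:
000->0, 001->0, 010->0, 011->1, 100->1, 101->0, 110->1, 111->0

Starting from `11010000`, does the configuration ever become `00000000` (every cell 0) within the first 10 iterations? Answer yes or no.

no

01001000
00100100
10010010
11001000
01100100
01110010
01011000
00011100
10010110
11000110
iteration 10 is 11000110, still not uniform 0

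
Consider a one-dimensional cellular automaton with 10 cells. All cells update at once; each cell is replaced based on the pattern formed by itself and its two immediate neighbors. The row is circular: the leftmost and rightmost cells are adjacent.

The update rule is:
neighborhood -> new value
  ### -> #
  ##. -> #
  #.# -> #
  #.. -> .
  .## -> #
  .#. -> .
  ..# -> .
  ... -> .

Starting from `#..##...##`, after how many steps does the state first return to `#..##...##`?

1

#..##...##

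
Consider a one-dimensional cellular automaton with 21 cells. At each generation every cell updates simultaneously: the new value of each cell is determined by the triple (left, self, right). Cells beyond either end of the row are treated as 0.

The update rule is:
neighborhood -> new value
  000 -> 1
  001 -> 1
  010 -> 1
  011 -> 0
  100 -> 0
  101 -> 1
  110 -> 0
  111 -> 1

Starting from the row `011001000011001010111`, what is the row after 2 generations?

100011011100011111010
101100101001101110110

101100101001101110110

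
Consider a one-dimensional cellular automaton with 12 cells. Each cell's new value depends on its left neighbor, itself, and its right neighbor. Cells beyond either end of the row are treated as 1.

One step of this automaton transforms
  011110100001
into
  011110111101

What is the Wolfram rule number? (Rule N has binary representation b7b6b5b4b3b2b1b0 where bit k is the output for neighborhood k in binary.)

221

position 2: 111 → 1  (bit 7 = 1)
position 4: 110 → 1  (bit 6 = 1)
position 0: 101 → 0  (bit 5 = 0)
position 7: 100 → 1  (bit 4 = 1)
position 1: 011 → 1  (bit 3 = 1)
position 6: 010 → 1  (bit 2 = 1)
position 10: 001 → 0  (bit 1 = 0)
position 8: 000 → 1  (bit 0 = 1)
bits b7..b0 = 11011101 = 221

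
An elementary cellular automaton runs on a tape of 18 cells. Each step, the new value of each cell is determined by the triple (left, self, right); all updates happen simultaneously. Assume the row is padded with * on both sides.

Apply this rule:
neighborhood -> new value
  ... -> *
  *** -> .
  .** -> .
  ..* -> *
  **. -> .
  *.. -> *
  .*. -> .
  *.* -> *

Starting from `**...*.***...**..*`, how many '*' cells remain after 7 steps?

9

..***.*...***..**.
**...*.***...**..*  (repeats step 0; period 2)
step 7: ..***.*...***..**.
count of *: 9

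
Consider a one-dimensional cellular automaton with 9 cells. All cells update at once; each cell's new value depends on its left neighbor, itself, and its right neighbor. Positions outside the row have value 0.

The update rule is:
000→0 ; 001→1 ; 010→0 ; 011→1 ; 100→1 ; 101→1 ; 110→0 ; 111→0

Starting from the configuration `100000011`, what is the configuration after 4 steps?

010000110
101001101
010111010
101100101

101100101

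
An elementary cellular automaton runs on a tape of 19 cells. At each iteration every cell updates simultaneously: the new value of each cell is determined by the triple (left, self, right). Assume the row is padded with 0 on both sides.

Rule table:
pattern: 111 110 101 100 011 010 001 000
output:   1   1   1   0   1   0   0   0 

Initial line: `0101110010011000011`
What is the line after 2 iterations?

0011110000011000011
0011110000011000011

0011110000011000011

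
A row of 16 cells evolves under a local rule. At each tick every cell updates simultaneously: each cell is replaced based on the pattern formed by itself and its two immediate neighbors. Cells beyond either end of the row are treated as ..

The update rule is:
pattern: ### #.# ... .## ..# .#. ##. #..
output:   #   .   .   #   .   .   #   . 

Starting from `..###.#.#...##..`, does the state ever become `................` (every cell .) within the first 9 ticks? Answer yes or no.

no

tick 1: ..###.......##..
tick 2: ..###.......##..  (fixed point — unchanged through tick 9)
tick 9 is ..###.......##.., still not uniform .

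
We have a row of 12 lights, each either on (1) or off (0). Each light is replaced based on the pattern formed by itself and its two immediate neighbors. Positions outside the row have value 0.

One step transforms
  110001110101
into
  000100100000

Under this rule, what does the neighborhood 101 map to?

0

At position 8 the neighborhood is 101; the next row has 0 there.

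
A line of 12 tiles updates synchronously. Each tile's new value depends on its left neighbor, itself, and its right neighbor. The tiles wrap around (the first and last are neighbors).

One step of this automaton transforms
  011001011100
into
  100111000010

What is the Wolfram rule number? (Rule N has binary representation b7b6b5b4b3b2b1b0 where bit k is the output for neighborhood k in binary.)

22

position 8: 111 → 0  (bit 7 = 0)
position 2: 110 → 0  (bit 6 = 0)
position 6: 101 → 0  (bit 5 = 0)
position 3: 100 → 1  (bit 4 = 1)
position 1: 011 → 0  (bit 3 = 0)
position 5: 010 → 1  (bit 2 = 1)
position 0: 001 → 1  (bit 1 = 1)
position 11: 000 → 0  (bit 0 = 0)
bits b7..b0 = 00010110 = 22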